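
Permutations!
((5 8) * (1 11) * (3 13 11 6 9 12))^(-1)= (1 11 13 3 12 9 6)(5 8)= [0, 11, 2, 12, 4, 8, 1, 7, 5, 6, 10, 13, 9, 3]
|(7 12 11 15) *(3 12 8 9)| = 7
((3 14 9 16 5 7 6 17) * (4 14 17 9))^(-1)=(3 17)(4 14)(5 16 9 6 7)=[0, 1, 2, 17, 14, 16, 7, 5, 8, 6, 10, 11, 12, 13, 4, 15, 9, 3]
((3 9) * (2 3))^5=(2 9 3)=[0, 1, 9, 2, 4, 5, 6, 7, 8, 3]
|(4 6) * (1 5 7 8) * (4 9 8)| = |(1 5 7 4 6 9 8)| = 7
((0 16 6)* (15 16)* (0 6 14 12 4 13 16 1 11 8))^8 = (0 11 15 8 1)(4 14 13 12 16) = [11, 0, 2, 3, 14, 5, 6, 7, 1, 9, 10, 15, 16, 12, 13, 8, 4]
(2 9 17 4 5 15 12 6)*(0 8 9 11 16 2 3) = (0 8 9 17 4 5 15 12 6 3)(2 11 16) = [8, 1, 11, 0, 5, 15, 3, 7, 9, 17, 10, 16, 6, 13, 14, 12, 2, 4]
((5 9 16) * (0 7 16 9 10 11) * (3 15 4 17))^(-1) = (0 11 10 5 16 7)(3 17 4 15) = [11, 1, 2, 17, 15, 16, 6, 0, 8, 9, 5, 10, 12, 13, 14, 3, 7, 4]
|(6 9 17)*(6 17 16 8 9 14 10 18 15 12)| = 6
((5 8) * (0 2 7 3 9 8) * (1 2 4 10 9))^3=(0 9)(1 3 7 2)(4 8)(5 10)=[9, 3, 1, 7, 8, 10, 6, 2, 4, 0, 5]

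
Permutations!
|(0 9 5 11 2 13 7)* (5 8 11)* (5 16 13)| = |(0 9 8 11 2 5 16 13 7)| = 9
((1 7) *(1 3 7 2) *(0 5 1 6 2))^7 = (0 5 1)(2 6)(3 7) = [5, 0, 6, 7, 4, 1, 2, 3]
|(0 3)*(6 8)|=|(0 3)(6 8)|=2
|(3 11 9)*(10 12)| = 6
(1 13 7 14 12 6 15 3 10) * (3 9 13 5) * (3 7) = (1 5 7 14 12 6 15 9 13 3 10) = [0, 5, 2, 10, 4, 7, 15, 14, 8, 13, 1, 11, 6, 3, 12, 9]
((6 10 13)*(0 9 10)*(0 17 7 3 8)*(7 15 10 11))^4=(0 3 11)(6 13 10 15 17)(7 9 8)=[3, 1, 2, 11, 4, 5, 13, 9, 7, 8, 15, 0, 12, 10, 14, 17, 16, 6]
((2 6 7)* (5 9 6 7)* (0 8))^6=(9)=[0, 1, 2, 3, 4, 5, 6, 7, 8, 9]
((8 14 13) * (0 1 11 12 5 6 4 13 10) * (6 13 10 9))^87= (0 12 8 6)(1 5 14 4)(9 10 11 13)= [12, 5, 2, 3, 1, 14, 0, 7, 6, 10, 11, 13, 8, 9, 4]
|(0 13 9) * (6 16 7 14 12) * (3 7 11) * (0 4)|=|(0 13 9 4)(3 7 14 12 6 16 11)|=28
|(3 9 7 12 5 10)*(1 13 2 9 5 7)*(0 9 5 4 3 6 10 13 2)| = |(0 9 1 2 5 13)(3 4)(6 10)(7 12)| = 6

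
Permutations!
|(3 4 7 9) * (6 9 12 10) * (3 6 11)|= 6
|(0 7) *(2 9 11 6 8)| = 10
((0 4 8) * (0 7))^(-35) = (0 4 8 7) = [4, 1, 2, 3, 8, 5, 6, 0, 7]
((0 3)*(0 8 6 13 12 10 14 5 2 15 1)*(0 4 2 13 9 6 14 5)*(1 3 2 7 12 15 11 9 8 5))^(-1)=(0 14 8 6 9 11 2)(1 10 12 7 4)(3 15 13 5)=[14, 10, 0, 15, 1, 3, 9, 4, 6, 11, 12, 2, 7, 5, 8, 13]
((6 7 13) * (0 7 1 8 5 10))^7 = (0 10 5 8 1 6 13 7) = [10, 6, 2, 3, 4, 8, 13, 0, 1, 9, 5, 11, 12, 7]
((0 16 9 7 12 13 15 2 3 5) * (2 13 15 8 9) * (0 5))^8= [0, 1, 2, 3, 4, 5, 6, 15, 7, 12, 10, 11, 13, 9, 14, 8, 16]= (16)(7 15 8)(9 12 13)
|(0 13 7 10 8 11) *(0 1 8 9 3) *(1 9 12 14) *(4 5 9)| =|(0 13 7 10 12 14 1 8 11 4 5 9 3)| =13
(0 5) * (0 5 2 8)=(0 2 8)=[2, 1, 8, 3, 4, 5, 6, 7, 0]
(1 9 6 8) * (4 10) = (1 9 6 8)(4 10) = [0, 9, 2, 3, 10, 5, 8, 7, 1, 6, 4]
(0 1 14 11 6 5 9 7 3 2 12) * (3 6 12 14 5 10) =[1, 5, 14, 2, 4, 9, 10, 6, 8, 7, 3, 12, 0, 13, 11] =(0 1 5 9 7 6 10 3 2 14 11 12)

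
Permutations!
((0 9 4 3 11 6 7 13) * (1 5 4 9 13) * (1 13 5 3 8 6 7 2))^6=(0 1 5 3 4 11 8 7 6 13 2)=[1, 5, 0, 4, 11, 3, 13, 6, 7, 9, 10, 8, 12, 2]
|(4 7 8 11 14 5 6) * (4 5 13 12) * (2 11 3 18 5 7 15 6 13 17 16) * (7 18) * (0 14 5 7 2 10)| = |(0 14 17 16 10)(2 11 5 13 12 4 15 6 18 7 8 3)| = 60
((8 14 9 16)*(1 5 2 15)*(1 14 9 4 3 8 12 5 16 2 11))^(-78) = (1 12 11 16 5)(2 9 8 3 4 14 15) = [0, 12, 9, 4, 14, 1, 6, 7, 3, 8, 10, 16, 11, 13, 15, 2, 5]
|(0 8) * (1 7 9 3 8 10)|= |(0 10 1 7 9 3 8)|= 7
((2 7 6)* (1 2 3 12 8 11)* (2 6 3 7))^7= (12)= [0, 1, 2, 3, 4, 5, 6, 7, 8, 9, 10, 11, 12]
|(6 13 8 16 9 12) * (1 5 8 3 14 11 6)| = |(1 5 8 16 9 12)(3 14 11 6 13)| = 30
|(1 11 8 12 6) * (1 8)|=|(1 11)(6 8 12)|=6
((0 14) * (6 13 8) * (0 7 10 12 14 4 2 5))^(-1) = (0 5 2 4)(6 8 13)(7 14 12 10) = [5, 1, 4, 3, 0, 2, 8, 14, 13, 9, 7, 11, 10, 6, 12]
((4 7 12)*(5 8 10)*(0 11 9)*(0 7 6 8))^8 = (0 10 6 12 9)(4 7 11 5 8) = [10, 1, 2, 3, 7, 8, 12, 11, 4, 0, 6, 5, 9]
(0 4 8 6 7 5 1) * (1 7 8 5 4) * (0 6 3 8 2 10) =(0 1 6 2 10)(3 8)(4 5 7) =[1, 6, 10, 8, 5, 7, 2, 4, 3, 9, 0]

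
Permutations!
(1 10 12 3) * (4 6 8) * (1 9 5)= (1 10 12 3 9 5)(4 6 8)= [0, 10, 2, 9, 6, 1, 8, 7, 4, 5, 12, 11, 3]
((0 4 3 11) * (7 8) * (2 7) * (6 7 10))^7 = (0 11 3 4)(2 6 8 10 7) = [11, 1, 6, 4, 0, 5, 8, 2, 10, 9, 7, 3]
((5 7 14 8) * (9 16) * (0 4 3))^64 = (16)(0 4 3) = [4, 1, 2, 0, 3, 5, 6, 7, 8, 9, 10, 11, 12, 13, 14, 15, 16]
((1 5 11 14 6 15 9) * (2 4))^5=(1 15 14 5 9 6 11)(2 4)=[0, 15, 4, 3, 2, 9, 11, 7, 8, 6, 10, 1, 12, 13, 5, 14]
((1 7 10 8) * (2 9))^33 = (1 7 10 8)(2 9) = [0, 7, 9, 3, 4, 5, 6, 10, 1, 2, 8]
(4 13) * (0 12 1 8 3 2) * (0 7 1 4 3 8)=(0 12 4 13 3 2 7 1)=[12, 0, 7, 2, 13, 5, 6, 1, 8, 9, 10, 11, 4, 3]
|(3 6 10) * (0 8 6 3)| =4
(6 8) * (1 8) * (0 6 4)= (0 6 1 8 4)= [6, 8, 2, 3, 0, 5, 1, 7, 4]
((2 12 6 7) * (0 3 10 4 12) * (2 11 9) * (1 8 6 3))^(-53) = [6, 7, 8, 12, 10, 5, 9, 2, 11, 1, 3, 0, 4] = (0 6 9 1 7 2 8 11)(3 12 4 10)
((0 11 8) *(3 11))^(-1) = [8, 1, 2, 0, 4, 5, 6, 7, 11, 9, 10, 3] = (0 8 11 3)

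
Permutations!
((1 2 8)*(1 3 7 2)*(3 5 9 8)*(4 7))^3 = (9)(2 7 4 3) = [0, 1, 7, 2, 3, 5, 6, 4, 8, 9]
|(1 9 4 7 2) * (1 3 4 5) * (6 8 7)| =6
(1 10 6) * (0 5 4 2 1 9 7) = (0 5 4 2 1 10 6 9 7) = [5, 10, 1, 3, 2, 4, 9, 0, 8, 7, 6]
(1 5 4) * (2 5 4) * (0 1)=(0 1 4)(2 5)=[1, 4, 5, 3, 0, 2]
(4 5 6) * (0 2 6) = (0 2 6 4 5) = [2, 1, 6, 3, 5, 0, 4]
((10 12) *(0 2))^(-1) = [2, 1, 0, 3, 4, 5, 6, 7, 8, 9, 12, 11, 10] = (0 2)(10 12)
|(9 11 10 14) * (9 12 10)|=|(9 11)(10 14 12)|=6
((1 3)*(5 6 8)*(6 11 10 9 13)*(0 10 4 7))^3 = [13, 3, 2, 1, 10, 7, 11, 9, 4, 8, 6, 0, 12, 5] = (0 13 5 7 9 8 4 10 6 11)(1 3)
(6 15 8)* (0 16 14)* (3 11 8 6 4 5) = (0 16 14)(3 11 8 4 5)(6 15) = [16, 1, 2, 11, 5, 3, 15, 7, 4, 9, 10, 8, 12, 13, 0, 6, 14]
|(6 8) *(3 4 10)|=|(3 4 10)(6 8)|=6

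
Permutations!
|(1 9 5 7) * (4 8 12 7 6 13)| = 9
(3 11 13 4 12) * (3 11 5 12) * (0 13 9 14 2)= [13, 1, 0, 5, 3, 12, 6, 7, 8, 14, 10, 9, 11, 4, 2]= (0 13 4 3 5 12 11 9 14 2)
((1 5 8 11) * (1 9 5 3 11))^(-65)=(1 3 11 9 5 8)=[0, 3, 2, 11, 4, 8, 6, 7, 1, 5, 10, 9]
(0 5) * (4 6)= [5, 1, 2, 3, 6, 0, 4]= (0 5)(4 6)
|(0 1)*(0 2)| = |(0 1 2)| = 3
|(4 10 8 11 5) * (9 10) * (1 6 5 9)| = 4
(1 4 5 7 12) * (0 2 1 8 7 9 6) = [2, 4, 1, 3, 5, 9, 0, 12, 7, 6, 10, 11, 8] = (0 2 1 4 5 9 6)(7 12 8)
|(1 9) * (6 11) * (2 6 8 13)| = |(1 9)(2 6 11 8 13)| = 10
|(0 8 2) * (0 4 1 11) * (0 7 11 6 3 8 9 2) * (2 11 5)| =11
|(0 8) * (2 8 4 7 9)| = 6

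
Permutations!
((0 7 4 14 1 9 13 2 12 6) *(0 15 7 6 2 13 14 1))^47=[14, 4, 12, 3, 7, 5, 0, 15, 8, 1, 10, 11, 2, 13, 9, 6]=(0 14 9 1 4 7 15 6)(2 12)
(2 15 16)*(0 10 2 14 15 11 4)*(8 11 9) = (0 10 2 9 8 11 4)(14 15 16) = [10, 1, 9, 3, 0, 5, 6, 7, 11, 8, 2, 4, 12, 13, 15, 16, 14]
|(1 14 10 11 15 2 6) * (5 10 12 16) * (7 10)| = 11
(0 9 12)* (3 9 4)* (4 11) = [11, 1, 2, 9, 3, 5, 6, 7, 8, 12, 10, 4, 0] = (0 11 4 3 9 12)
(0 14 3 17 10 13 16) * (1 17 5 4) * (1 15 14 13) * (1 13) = (0 1 17 10 13 16)(3 5 4 15 14) = [1, 17, 2, 5, 15, 4, 6, 7, 8, 9, 13, 11, 12, 16, 3, 14, 0, 10]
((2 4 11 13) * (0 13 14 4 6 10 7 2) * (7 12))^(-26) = (2 7 12 10 6)(4 11 14) = [0, 1, 7, 3, 11, 5, 2, 12, 8, 9, 6, 14, 10, 13, 4]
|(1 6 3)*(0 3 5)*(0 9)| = 6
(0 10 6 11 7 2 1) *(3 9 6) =(0 10 3 9 6 11 7 2 1) =[10, 0, 1, 9, 4, 5, 11, 2, 8, 6, 3, 7]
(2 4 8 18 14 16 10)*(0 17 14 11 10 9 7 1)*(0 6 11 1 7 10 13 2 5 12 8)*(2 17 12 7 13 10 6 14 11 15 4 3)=[12, 14, 3, 2, 0, 7, 15, 13, 18, 6, 5, 10, 8, 17, 16, 4, 9, 11, 1]=(0 12 8 18 1 14 16 9 6 15 4)(2 3)(5 7 13 17 11 10)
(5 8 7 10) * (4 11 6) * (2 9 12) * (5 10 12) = (2 9 5 8 7 12)(4 11 6) = [0, 1, 9, 3, 11, 8, 4, 12, 7, 5, 10, 6, 2]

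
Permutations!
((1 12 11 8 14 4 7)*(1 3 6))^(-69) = (1 8 7)(3 12 14)(4 6 11) = [0, 8, 2, 12, 6, 5, 11, 1, 7, 9, 10, 4, 14, 13, 3]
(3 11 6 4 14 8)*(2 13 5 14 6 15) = (2 13 5 14 8 3 11 15)(4 6) = [0, 1, 13, 11, 6, 14, 4, 7, 3, 9, 10, 15, 12, 5, 8, 2]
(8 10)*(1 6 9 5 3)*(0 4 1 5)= (0 4 1 6 9)(3 5)(8 10)= [4, 6, 2, 5, 1, 3, 9, 7, 10, 0, 8]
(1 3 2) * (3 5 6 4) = (1 5 6 4 3 2) = [0, 5, 1, 2, 3, 6, 4]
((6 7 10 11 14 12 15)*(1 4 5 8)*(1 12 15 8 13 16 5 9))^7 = (1 4 9)(5 13 16)(6 7 10 11 14 15)(8 12) = [0, 4, 2, 3, 9, 13, 7, 10, 12, 1, 11, 14, 8, 16, 15, 6, 5]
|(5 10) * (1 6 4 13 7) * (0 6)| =6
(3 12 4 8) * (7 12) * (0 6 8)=(0 6 8 3 7 12 4)=[6, 1, 2, 7, 0, 5, 8, 12, 3, 9, 10, 11, 4]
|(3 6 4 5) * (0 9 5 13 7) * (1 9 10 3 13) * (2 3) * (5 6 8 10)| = 4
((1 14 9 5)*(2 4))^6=[0, 9, 2, 3, 4, 14, 6, 7, 8, 1, 10, 11, 12, 13, 5]=(1 9)(5 14)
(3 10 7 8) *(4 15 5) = (3 10 7 8)(4 15 5) = [0, 1, 2, 10, 15, 4, 6, 8, 3, 9, 7, 11, 12, 13, 14, 5]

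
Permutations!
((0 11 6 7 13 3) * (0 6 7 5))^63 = [0, 1, 2, 3, 4, 5, 6, 7, 8, 9, 10, 11, 12, 13] = (13)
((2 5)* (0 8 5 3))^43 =(0 2 8 3 5) =[2, 1, 8, 5, 4, 0, 6, 7, 3]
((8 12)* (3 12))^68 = [0, 1, 2, 8, 4, 5, 6, 7, 12, 9, 10, 11, 3] = (3 8 12)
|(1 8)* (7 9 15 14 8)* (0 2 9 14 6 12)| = 12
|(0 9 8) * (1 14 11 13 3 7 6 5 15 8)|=|(0 9 1 14 11 13 3 7 6 5 15 8)|=12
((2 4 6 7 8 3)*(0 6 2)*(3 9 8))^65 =(0 6 7 3)(2 4)(8 9) =[6, 1, 4, 0, 2, 5, 7, 3, 9, 8]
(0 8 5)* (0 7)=(0 8 5 7)=[8, 1, 2, 3, 4, 7, 6, 0, 5]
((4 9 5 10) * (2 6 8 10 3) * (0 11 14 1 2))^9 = (0 9 8 1)(2 11 5 10)(3 4 6 14) = [9, 0, 11, 4, 6, 10, 14, 7, 1, 8, 2, 5, 12, 13, 3]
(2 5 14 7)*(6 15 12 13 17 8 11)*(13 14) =(2 5 13 17 8 11 6 15 12 14 7) =[0, 1, 5, 3, 4, 13, 15, 2, 11, 9, 10, 6, 14, 17, 7, 12, 16, 8]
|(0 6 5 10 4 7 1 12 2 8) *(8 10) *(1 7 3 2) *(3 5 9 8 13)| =|(0 6 9 8)(1 12)(2 10 4 5 13 3)| =12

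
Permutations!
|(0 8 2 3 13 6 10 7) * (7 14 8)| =|(0 7)(2 3 13 6 10 14 8)| =14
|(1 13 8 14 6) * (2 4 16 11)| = |(1 13 8 14 6)(2 4 16 11)| = 20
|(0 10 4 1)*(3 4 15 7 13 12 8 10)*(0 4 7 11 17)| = |(0 3 7 13 12 8 10 15 11 17)(1 4)| = 10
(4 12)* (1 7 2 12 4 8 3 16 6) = (1 7 2 12 8 3 16 6) = [0, 7, 12, 16, 4, 5, 1, 2, 3, 9, 10, 11, 8, 13, 14, 15, 6]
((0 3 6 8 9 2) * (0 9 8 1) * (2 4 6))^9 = (0 2 4 1 3 9 6) = [2, 3, 4, 9, 1, 5, 0, 7, 8, 6]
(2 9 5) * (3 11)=(2 9 5)(3 11)=[0, 1, 9, 11, 4, 2, 6, 7, 8, 5, 10, 3]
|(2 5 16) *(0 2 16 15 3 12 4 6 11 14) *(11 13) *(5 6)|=|(16)(0 2 6 13 11 14)(3 12 4 5 15)|=30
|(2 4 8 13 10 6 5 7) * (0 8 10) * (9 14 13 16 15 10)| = 13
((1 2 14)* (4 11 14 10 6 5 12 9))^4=[0, 5, 12, 3, 2, 11, 4, 7, 8, 1, 9, 10, 14, 13, 6]=(1 5 11 10 9)(2 12 14 6 4)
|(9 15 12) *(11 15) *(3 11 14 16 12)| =|(3 11 15)(9 14 16 12)| =12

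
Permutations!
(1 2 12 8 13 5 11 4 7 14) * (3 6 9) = (1 2 12 8 13 5 11 4 7 14)(3 6 9) = [0, 2, 12, 6, 7, 11, 9, 14, 13, 3, 10, 4, 8, 5, 1]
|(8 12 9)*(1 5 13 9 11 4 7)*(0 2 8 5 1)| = |(0 2 8 12 11 4 7)(5 13 9)| = 21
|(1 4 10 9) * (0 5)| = |(0 5)(1 4 10 9)| = 4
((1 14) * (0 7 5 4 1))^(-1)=[14, 4, 2, 3, 5, 7, 6, 0, 8, 9, 10, 11, 12, 13, 1]=(0 14 1 4 5 7)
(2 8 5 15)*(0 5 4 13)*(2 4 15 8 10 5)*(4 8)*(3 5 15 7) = (0 2 10 15 8 7 3 5 4 13) = [2, 1, 10, 5, 13, 4, 6, 3, 7, 9, 15, 11, 12, 0, 14, 8]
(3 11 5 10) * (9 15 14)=[0, 1, 2, 11, 4, 10, 6, 7, 8, 15, 3, 5, 12, 13, 9, 14]=(3 11 5 10)(9 15 14)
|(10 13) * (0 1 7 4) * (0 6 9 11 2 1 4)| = |(0 4 6 9 11 2 1 7)(10 13)| = 8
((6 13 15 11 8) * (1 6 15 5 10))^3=(15)(1 5 6 10 13)=[0, 5, 2, 3, 4, 6, 10, 7, 8, 9, 13, 11, 12, 1, 14, 15]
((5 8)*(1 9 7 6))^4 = (9) = [0, 1, 2, 3, 4, 5, 6, 7, 8, 9]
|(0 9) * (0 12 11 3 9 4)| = |(0 4)(3 9 12 11)| = 4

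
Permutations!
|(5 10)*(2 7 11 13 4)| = 10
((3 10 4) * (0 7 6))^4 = (0 7 6)(3 10 4) = [7, 1, 2, 10, 3, 5, 0, 6, 8, 9, 4]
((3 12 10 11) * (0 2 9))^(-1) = [9, 1, 0, 11, 4, 5, 6, 7, 8, 2, 12, 10, 3] = (0 9 2)(3 11 10 12)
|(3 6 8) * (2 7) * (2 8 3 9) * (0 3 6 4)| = |(0 3 4)(2 7 8 9)| = 12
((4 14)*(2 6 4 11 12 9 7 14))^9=(7 9 12 11 14)=[0, 1, 2, 3, 4, 5, 6, 9, 8, 12, 10, 14, 11, 13, 7]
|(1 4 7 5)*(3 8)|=|(1 4 7 5)(3 8)|=4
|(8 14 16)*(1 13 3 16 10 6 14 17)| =6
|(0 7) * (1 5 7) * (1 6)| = |(0 6 1 5 7)| = 5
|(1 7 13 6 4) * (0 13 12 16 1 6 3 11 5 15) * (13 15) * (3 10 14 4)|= 8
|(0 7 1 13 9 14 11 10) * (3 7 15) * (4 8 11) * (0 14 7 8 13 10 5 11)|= 28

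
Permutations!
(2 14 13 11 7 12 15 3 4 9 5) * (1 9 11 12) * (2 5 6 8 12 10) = (1 9 6 8 12 15 3 4 11 7)(2 14 13 10) = [0, 9, 14, 4, 11, 5, 8, 1, 12, 6, 2, 7, 15, 10, 13, 3]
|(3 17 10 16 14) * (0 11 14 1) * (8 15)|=8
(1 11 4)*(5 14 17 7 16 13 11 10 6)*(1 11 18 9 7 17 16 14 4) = [0, 10, 2, 3, 11, 4, 5, 14, 8, 7, 6, 1, 12, 18, 16, 15, 13, 17, 9] = (1 10 6 5 4 11)(7 14 16 13 18 9)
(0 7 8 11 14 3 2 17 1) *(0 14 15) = (0 7 8 11 15)(1 14 3 2 17) = [7, 14, 17, 2, 4, 5, 6, 8, 11, 9, 10, 15, 12, 13, 3, 0, 16, 1]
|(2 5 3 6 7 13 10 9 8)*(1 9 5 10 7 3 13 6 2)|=21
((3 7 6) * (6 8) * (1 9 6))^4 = (1 7 6)(3 9 8) = [0, 7, 2, 9, 4, 5, 1, 6, 3, 8]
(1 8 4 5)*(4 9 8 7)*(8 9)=[0, 7, 2, 3, 5, 1, 6, 4, 8, 9]=(9)(1 7 4 5)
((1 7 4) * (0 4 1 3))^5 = (0 3 4)(1 7) = [3, 7, 2, 4, 0, 5, 6, 1]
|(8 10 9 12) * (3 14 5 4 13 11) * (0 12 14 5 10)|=|(0 12 8)(3 5 4 13 11)(9 14 10)|=15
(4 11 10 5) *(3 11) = [0, 1, 2, 11, 3, 4, 6, 7, 8, 9, 5, 10] = (3 11 10 5 4)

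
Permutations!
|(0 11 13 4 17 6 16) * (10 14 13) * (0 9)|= |(0 11 10 14 13 4 17 6 16 9)|= 10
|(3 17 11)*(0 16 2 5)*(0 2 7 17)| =|(0 16 7 17 11 3)(2 5)| =6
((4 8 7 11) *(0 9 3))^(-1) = [3, 1, 2, 9, 11, 5, 6, 8, 4, 0, 10, 7] = (0 3 9)(4 11 7 8)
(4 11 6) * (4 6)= (4 11)= [0, 1, 2, 3, 11, 5, 6, 7, 8, 9, 10, 4]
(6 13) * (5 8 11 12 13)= (5 8 11 12 13 6)= [0, 1, 2, 3, 4, 8, 5, 7, 11, 9, 10, 12, 13, 6]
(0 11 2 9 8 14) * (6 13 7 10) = (0 11 2 9 8 14)(6 13 7 10) = [11, 1, 9, 3, 4, 5, 13, 10, 14, 8, 6, 2, 12, 7, 0]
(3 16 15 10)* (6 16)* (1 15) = (1 15 10 3 6 16) = [0, 15, 2, 6, 4, 5, 16, 7, 8, 9, 3, 11, 12, 13, 14, 10, 1]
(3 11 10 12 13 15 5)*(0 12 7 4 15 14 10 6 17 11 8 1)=(0 12 13 14 10 7 4 15 5 3 8 1)(6 17 11)=[12, 0, 2, 8, 15, 3, 17, 4, 1, 9, 7, 6, 13, 14, 10, 5, 16, 11]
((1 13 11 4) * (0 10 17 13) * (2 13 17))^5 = (17)(0 4 13 10 1 11 2) = [4, 11, 0, 3, 13, 5, 6, 7, 8, 9, 1, 2, 12, 10, 14, 15, 16, 17]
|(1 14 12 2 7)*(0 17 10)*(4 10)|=|(0 17 4 10)(1 14 12 2 7)|=20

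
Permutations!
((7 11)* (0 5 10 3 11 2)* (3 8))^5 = (0 11 10 2 3 5 7 8) = [11, 1, 3, 5, 4, 7, 6, 8, 0, 9, 2, 10]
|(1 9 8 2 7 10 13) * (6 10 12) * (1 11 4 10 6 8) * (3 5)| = |(1 9)(2 7 12 8)(3 5)(4 10 13 11)| = 4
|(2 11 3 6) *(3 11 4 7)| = 5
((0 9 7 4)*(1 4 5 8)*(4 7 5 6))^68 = [1, 0, 2, 3, 8, 6, 5, 9, 4, 7] = (0 1)(4 8)(5 6)(7 9)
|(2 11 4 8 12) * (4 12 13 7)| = |(2 11 12)(4 8 13 7)| = 12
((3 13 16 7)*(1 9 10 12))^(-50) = (1 10)(3 16)(7 13)(9 12) = [0, 10, 2, 16, 4, 5, 6, 13, 8, 12, 1, 11, 9, 7, 14, 15, 3]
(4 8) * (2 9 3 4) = (2 9 3 4 8) = [0, 1, 9, 4, 8, 5, 6, 7, 2, 3]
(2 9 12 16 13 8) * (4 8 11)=(2 9 12 16 13 11 4 8)=[0, 1, 9, 3, 8, 5, 6, 7, 2, 12, 10, 4, 16, 11, 14, 15, 13]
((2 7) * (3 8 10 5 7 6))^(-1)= (2 7 5 10 8 3 6)= [0, 1, 7, 6, 4, 10, 2, 5, 3, 9, 8]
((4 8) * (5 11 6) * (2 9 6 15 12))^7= (15)(4 8)= [0, 1, 2, 3, 8, 5, 6, 7, 4, 9, 10, 11, 12, 13, 14, 15]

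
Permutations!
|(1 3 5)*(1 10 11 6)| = 6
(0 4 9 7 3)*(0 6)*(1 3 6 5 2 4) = [1, 3, 4, 5, 9, 2, 0, 6, 8, 7] = (0 1 3 5 2 4 9 7 6)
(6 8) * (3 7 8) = (3 7 8 6) = [0, 1, 2, 7, 4, 5, 3, 8, 6]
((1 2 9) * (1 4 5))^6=(1 2 9 4 5)=[0, 2, 9, 3, 5, 1, 6, 7, 8, 4]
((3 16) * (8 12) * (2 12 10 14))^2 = [0, 1, 8, 3, 4, 5, 6, 7, 14, 9, 2, 11, 10, 13, 12, 15, 16] = (16)(2 8 14 12 10)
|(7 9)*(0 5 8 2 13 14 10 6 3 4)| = |(0 5 8 2 13 14 10 6 3 4)(7 9)| = 10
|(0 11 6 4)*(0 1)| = |(0 11 6 4 1)| = 5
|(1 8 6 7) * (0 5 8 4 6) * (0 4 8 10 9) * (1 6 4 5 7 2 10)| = |(0 7 6 2 10 9)(1 8 5)| = 6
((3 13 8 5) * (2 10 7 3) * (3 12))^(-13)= (2 12 8 10 3 5 7 13)= [0, 1, 12, 5, 4, 7, 6, 13, 10, 9, 3, 11, 8, 2]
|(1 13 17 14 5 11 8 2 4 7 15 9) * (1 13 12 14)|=|(1 12 14 5 11 8 2 4 7 15 9 13 17)|=13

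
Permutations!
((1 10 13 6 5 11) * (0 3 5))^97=(0 3 5 11 1 10 13 6)=[3, 10, 2, 5, 4, 11, 0, 7, 8, 9, 13, 1, 12, 6]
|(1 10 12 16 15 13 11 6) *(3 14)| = |(1 10 12 16 15 13 11 6)(3 14)| = 8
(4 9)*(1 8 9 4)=[0, 8, 2, 3, 4, 5, 6, 7, 9, 1]=(1 8 9)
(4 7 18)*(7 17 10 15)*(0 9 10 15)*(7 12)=[9, 1, 2, 3, 17, 5, 6, 18, 8, 10, 0, 11, 7, 13, 14, 12, 16, 15, 4]=(0 9 10)(4 17 15 12 7 18)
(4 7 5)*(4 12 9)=(4 7 5 12 9)=[0, 1, 2, 3, 7, 12, 6, 5, 8, 4, 10, 11, 9]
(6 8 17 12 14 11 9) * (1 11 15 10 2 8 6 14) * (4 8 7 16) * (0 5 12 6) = (0 5 12 1 11 9 14 15 10 2 7 16 4 8 17 6) = [5, 11, 7, 3, 8, 12, 0, 16, 17, 14, 2, 9, 1, 13, 15, 10, 4, 6]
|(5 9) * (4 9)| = |(4 9 5)| = 3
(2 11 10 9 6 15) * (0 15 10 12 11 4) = [15, 1, 4, 3, 0, 5, 10, 7, 8, 6, 9, 12, 11, 13, 14, 2] = (0 15 2 4)(6 10 9)(11 12)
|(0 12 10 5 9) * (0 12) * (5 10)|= |(5 9 12)|= 3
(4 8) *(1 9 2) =(1 9 2)(4 8) =[0, 9, 1, 3, 8, 5, 6, 7, 4, 2]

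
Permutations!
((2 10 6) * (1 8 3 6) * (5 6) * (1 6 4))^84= (10)(1 4 5 3 8)= [0, 4, 2, 8, 5, 3, 6, 7, 1, 9, 10]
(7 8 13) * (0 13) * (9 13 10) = [10, 1, 2, 3, 4, 5, 6, 8, 0, 13, 9, 11, 12, 7] = (0 10 9 13 7 8)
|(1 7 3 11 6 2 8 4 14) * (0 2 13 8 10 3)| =|(0 2 10 3 11 6 13 8 4 14 1 7)| =12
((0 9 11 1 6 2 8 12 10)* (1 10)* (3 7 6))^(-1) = [10, 12, 6, 1, 4, 5, 7, 3, 2, 0, 11, 9, 8] = (0 10 11 9)(1 12 8 2 6 7 3)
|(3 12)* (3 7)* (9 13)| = 6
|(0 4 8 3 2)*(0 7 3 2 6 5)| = |(0 4 8 2 7 3 6 5)| = 8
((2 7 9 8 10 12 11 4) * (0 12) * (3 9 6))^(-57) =(0 8 3 7 4 12 10 9 6 2 11) =[8, 1, 11, 7, 12, 5, 2, 4, 3, 6, 9, 0, 10]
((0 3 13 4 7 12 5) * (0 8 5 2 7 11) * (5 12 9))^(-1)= (0 11 4 13 3)(2 12 8 5 9 7)= [11, 1, 12, 0, 13, 9, 6, 2, 5, 7, 10, 4, 8, 3]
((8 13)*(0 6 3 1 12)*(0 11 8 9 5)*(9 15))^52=(0 15 11 3 5 13 12 6 9 8 1)=[15, 0, 2, 5, 4, 13, 9, 7, 1, 8, 10, 3, 6, 12, 14, 11]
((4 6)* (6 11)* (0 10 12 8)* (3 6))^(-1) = (0 8 12 10)(3 11 4 6) = [8, 1, 2, 11, 6, 5, 3, 7, 12, 9, 0, 4, 10]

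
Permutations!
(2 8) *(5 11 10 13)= (2 8)(5 11 10 13)= [0, 1, 8, 3, 4, 11, 6, 7, 2, 9, 13, 10, 12, 5]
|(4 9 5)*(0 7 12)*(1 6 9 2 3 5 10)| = 12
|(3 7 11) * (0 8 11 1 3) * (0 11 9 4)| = |(11)(0 8 9 4)(1 3 7)| = 12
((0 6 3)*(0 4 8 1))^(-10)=(0 3 8)(1 6 4)=[3, 6, 2, 8, 1, 5, 4, 7, 0]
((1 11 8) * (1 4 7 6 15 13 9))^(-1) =[0, 9, 2, 3, 8, 5, 7, 4, 11, 13, 10, 1, 12, 15, 14, 6] =(1 9 13 15 6 7 4 8 11)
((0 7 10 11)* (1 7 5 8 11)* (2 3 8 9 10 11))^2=[9, 11, 8, 2, 4, 10, 6, 0, 3, 1, 7, 5]=(0 9 1 11 5 10 7)(2 8 3)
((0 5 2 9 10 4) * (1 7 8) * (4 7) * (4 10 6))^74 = (0 2 6)(1 7)(4 5 9)(8 10) = [2, 7, 6, 3, 5, 9, 0, 1, 10, 4, 8]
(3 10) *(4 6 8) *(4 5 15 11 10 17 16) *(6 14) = (3 17 16 4 14 6 8 5 15 11 10) = [0, 1, 2, 17, 14, 15, 8, 7, 5, 9, 3, 10, 12, 13, 6, 11, 4, 16]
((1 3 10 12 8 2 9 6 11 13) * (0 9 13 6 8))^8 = (0 12 10 3 1 13 2 8 9) = [12, 13, 8, 1, 4, 5, 6, 7, 9, 0, 3, 11, 10, 2]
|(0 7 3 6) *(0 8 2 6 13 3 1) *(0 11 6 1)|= |(0 7)(1 11 6 8 2)(3 13)|= 10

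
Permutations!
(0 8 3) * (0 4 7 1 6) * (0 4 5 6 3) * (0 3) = (0 8 3 5 6 4 7 1) = [8, 0, 2, 5, 7, 6, 4, 1, 3]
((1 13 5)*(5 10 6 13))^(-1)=(1 5)(6 10 13)=[0, 5, 2, 3, 4, 1, 10, 7, 8, 9, 13, 11, 12, 6]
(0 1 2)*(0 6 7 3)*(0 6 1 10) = (0 10)(1 2)(3 6 7) = [10, 2, 1, 6, 4, 5, 7, 3, 8, 9, 0]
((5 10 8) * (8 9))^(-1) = (5 8 9 10) = [0, 1, 2, 3, 4, 8, 6, 7, 9, 10, 5]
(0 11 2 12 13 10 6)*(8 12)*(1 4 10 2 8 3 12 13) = [11, 4, 3, 12, 10, 5, 0, 7, 13, 9, 6, 8, 1, 2] = (0 11 8 13 2 3 12 1 4 10 6)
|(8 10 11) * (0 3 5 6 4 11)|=|(0 3 5 6 4 11 8 10)|=8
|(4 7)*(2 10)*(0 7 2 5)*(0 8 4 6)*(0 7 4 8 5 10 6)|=|(10)(0 4 2 6 7)|=5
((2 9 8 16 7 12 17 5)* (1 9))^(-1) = [0, 2, 5, 3, 4, 17, 6, 16, 9, 1, 10, 11, 7, 13, 14, 15, 8, 12] = (1 2 5 17 12 7 16 8 9)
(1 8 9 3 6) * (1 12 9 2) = (1 8 2)(3 6 12 9) = [0, 8, 1, 6, 4, 5, 12, 7, 2, 3, 10, 11, 9]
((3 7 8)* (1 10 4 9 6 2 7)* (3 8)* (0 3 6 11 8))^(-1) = [8, 3, 6, 0, 10, 5, 7, 2, 11, 4, 1, 9] = (0 8 11 9 4 10 1 3)(2 6 7)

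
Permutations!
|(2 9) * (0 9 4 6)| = |(0 9 2 4 6)| = 5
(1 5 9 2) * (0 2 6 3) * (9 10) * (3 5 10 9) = (0 2 1 10 3)(5 9 6) = [2, 10, 1, 0, 4, 9, 5, 7, 8, 6, 3]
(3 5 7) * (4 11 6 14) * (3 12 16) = (3 5 7 12 16)(4 11 6 14) = [0, 1, 2, 5, 11, 7, 14, 12, 8, 9, 10, 6, 16, 13, 4, 15, 3]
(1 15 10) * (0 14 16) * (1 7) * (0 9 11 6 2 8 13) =(0 14 16 9 11 6 2 8 13)(1 15 10 7) =[14, 15, 8, 3, 4, 5, 2, 1, 13, 11, 7, 6, 12, 0, 16, 10, 9]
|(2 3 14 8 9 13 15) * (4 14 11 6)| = |(2 3 11 6 4 14 8 9 13 15)| = 10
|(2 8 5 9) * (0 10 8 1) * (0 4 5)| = 15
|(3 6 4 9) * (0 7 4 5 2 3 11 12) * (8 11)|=|(0 7 4 9 8 11 12)(2 3 6 5)|=28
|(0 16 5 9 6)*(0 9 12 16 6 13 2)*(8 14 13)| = |(0 6 9 8 14 13 2)(5 12 16)| = 21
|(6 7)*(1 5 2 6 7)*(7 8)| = 4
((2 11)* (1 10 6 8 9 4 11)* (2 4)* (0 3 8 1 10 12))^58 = [2, 8, 12, 10, 4, 5, 3, 7, 6, 1, 0, 11, 9] = (0 2 12 9 1 8 6 3 10)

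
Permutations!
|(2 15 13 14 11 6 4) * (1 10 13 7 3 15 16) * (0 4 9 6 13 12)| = |(0 4 2 16 1 10 12)(3 15 7)(6 9)(11 13 14)| = 42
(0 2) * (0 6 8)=(0 2 6 8)=[2, 1, 6, 3, 4, 5, 8, 7, 0]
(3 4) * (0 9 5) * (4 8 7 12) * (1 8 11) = (0 9 5)(1 8 7 12 4 3 11) = [9, 8, 2, 11, 3, 0, 6, 12, 7, 5, 10, 1, 4]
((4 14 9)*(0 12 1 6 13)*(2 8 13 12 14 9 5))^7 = (0 14 5 2 8 13)(1 6 12)(4 9) = [14, 6, 8, 3, 9, 2, 12, 7, 13, 4, 10, 11, 1, 0, 5]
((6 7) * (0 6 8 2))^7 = (0 7 2 6 8) = [7, 1, 6, 3, 4, 5, 8, 2, 0]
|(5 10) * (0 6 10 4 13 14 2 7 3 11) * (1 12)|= |(0 6 10 5 4 13 14 2 7 3 11)(1 12)|= 22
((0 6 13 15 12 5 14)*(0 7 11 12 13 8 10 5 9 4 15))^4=(0 5 12 13 10 11 15 8 7 4 6 14 9)=[5, 1, 2, 3, 6, 12, 14, 4, 7, 0, 11, 15, 13, 10, 9, 8]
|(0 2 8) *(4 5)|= |(0 2 8)(4 5)|= 6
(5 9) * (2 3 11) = (2 3 11)(5 9) = [0, 1, 3, 11, 4, 9, 6, 7, 8, 5, 10, 2]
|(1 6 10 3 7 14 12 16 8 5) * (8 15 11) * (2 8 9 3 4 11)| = |(1 6 10 4 11 9 3 7 14 12 16 15 2 8 5)| = 15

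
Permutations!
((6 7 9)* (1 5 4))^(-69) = (9) = [0, 1, 2, 3, 4, 5, 6, 7, 8, 9]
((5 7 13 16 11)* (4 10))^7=(4 10)(5 13 11 7 16)=[0, 1, 2, 3, 10, 13, 6, 16, 8, 9, 4, 7, 12, 11, 14, 15, 5]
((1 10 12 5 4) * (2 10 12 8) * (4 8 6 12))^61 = (1 4)(2 10 6 12 5 8) = [0, 4, 10, 3, 1, 8, 12, 7, 2, 9, 6, 11, 5]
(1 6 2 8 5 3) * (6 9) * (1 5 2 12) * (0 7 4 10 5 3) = [7, 9, 8, 3, 10, 0, 12, 4, 2, 6, 5, 11, 1] = (0 7 4 10 5)(1 9 6 12)(2 8)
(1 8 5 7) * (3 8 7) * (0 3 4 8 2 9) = (0 3 2 9)(1 7)(4 8 5) = [3, 7, 9, 2, 8, 4, 6, 1, 5, 0]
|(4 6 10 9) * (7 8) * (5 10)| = 10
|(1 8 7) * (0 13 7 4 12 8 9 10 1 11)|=|(0 13 7 11)(1 9 10)(4 12 8)|=12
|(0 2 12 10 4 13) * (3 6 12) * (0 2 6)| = 8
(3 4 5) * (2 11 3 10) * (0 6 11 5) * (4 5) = [6, 1, 4, 5, 0, 10, 11, 7, 8, 9, 2, 3] = (0 6 11 3 5 10 2 4)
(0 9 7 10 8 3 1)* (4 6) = (0 9 7 10 8 3 1)(4 6) = [9, 0, 2, 1, 6, 5, 4, 10, 3, 7, 8]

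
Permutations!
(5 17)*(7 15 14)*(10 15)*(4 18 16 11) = [0, 1, 2, 3, 18, 17, 6, 10, 8, 9, 15, 4, 12, 13, 7, 14, 11, 5, 16] = (4 18 16 11)(5 17)(7 10 15 14)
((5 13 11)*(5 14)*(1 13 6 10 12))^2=(1 11 5 10)(6 12 13 14)=[0, 11, 2, 3, 4, 10, 12, 7, 8, 9, 1, 5, 13, 14, 6]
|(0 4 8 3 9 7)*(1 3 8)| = |(0 4 1 3 9 7)| = 6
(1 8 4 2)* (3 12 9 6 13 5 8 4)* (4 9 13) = (1 9 6 4 2)(3 12 13 5 8) = [0, 9, 1, 12, 2, 8, 4, 7, 3, 6, 10, 11, 13, 5]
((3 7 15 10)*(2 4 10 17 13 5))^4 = [0, 1, 7, 13, 15, 3, 6, 5, 8, 9, 17, 11, 12, 10, 14, 2, 16, 4] = (2 7 5 3 13 10 17 4 15)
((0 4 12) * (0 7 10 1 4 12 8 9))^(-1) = [9, 10, 2, 3, 1, 5, 6, 12, 4, 8, 7, 11, 0] = (0 9 8 4 1 10 7 12)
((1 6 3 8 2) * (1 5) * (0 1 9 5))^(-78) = [0, 1, 2, 3, 4, 5, 6, 7, 8, 9] = (9)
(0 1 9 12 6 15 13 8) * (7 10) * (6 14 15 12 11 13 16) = (0 1 9 11 13 8)(6 12 14 15 16)(7 10) = [1, 9, 2, 3, 4, 5, 12, 10, 0, 11, 7, 13, 14, 8, 15, 16, 6]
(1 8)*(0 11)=[11, 8, 2, 3, 4, 5, 6, 7, 1, 9, 10, 0]=(0 11)(1 8)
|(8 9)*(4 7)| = 2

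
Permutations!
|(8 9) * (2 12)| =|(2 12)(8 9)| =2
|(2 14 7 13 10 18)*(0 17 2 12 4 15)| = 11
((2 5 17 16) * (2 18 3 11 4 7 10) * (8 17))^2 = (2 8 16 3 4 10 5 17 18 11 7) = [0, 1, 8, 4, 10, 17, 6, 2, 16, 9, 5, 7, 12, 13, 14, 15, 3, 18, 11]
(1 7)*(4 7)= (1 4 7)= [0, 4, 2, 3, 7, 5, 6, 1]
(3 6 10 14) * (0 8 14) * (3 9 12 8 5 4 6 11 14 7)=(0 5 4 6 10)(3 11 14 9 12 8 7)=[5, 1, 2, 11, 6, 4, 10, 3, 7, 12, 0, 14, 8, 13, 9]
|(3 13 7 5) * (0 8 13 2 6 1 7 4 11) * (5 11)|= 11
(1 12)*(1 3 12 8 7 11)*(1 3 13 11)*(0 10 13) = (0 10 13 11 3 12)(1 8 7) = [10, 8, 2, 12, 4, 5, 6, 1, 7, 9, 13, 3, 0, 11]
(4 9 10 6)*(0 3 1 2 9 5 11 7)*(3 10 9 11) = (0 10 6 4 5 3 1 2 11 7) = [10, 2, 11, 1, 5, 3, 4, 0, 8, 9, 6, 7]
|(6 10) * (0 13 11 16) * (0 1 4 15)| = |(0 13 11 16 1 4 15)(6 10)| = 14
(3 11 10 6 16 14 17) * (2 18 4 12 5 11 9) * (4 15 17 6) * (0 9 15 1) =(0 9 2 18 1)(3 15 17)(4 12 5 11 10)(6 16 14) =[9, 0, 18, 15, 12, 11, 16, 7, 8, 2, 4, 10, 5, 13, 6, 17, 14, 3, 1]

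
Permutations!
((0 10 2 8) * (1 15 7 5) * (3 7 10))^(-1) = (0 8 2 10 15 1 5 7 3) = [8, 5, 10, 0, 4, 7, 6, 3, 2, 9, 15, 11, 12, 13, 14, 1]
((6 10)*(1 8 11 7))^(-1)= (1 7 11 8)(6 10)= [0, 7, 2, 3, 4, 5, 10, 11, 1, 9, 6, 8]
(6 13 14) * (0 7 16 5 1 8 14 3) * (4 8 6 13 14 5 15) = (0 7 16 15 4 8 5 1 6 14 13 3) = [7, 6, 2, 0, 8, 1, 14, 16, 5, 9, 10, 11, 12, 3, 13, 4, 15]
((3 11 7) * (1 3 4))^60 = (11) = [0, 1, 2, 3, 4, 5, 6, 7, 8, 9, 10, 11]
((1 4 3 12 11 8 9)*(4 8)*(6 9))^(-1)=[0, 9, 2, 4, 11, 5, 8, 7, 1, 6, 10, 12, 3]=(1 9 6 8)(3 4 11 12)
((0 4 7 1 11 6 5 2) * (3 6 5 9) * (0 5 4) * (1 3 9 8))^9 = (1 4 3 8 11 7 6)(2 5) = [0, 4, 5, 8, 3, 2, 1, 6, 11, 9, 10, 7]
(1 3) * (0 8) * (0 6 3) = (0 8 6 3 1) = [8, 0, 2, 1, 4, 5, 3, 7, 6]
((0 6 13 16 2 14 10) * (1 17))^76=(17)(0 10 14 2 16 13 6)=[10, 1, 16, 3, 4, 5, 0, 7, 8, 9, 14, 11, 12, 6, 2, 15, 13, 17]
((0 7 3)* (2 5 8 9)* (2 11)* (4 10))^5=(11)(0 3 7)(4 10)=[3, 1, 2, 7, 10, 5, 6, 0, 8, 9, 4, 11]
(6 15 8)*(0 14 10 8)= (0 14 10 8 6 15)= [14, 1, 2, 3, 4, 5, 15, 7, 6, 9, 8, 11, 12, 13, 10, 0]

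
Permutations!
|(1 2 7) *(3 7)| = 4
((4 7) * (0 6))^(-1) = (0 6)(4 7) = [6, 1, 2, 3, 7, 5, 0, 4]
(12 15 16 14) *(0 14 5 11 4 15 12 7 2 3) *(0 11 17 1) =[14, 0, 3, 11, 15, 17, 6, 2, 8, 9, 10, 4, 12, 13, 7, 16, 5, 1] =(0 14 7 2 3 11 4 15 16 5 17 1)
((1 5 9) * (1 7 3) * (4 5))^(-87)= (1 9)(3 5)(4 7)= [0, 9, 2, 5, 7, 3, 6, 4, 8, 1]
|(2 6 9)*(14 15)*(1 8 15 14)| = 3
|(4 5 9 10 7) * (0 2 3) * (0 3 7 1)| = |(0 2 7 4 5 9 10 1)| = 8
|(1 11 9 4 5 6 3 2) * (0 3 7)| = |(0 3 2 1 11 9 4 5 6 7)| = 10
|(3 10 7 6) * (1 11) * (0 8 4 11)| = 20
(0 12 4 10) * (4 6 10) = (0 12 6 10) = [12, 1, 2, 3, 4, 5, 10, 7, 8, 9, 0, 11, 6]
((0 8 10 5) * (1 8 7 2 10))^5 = (10)(1 8) = [0, 8, 2, 3, 4, 5, 6, 7, 1, 9, 10]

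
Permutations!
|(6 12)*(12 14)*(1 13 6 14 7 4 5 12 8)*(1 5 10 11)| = 28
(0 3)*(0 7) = [3, 1, 2, 7, 4, 5, 6, 0] = (0 3 7)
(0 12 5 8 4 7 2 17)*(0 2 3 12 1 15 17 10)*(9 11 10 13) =(0 1 15 17 2 13 9 11 10)(3 12 5 8 4 7) =[1, 15, 13, 12, 7, 8, 6, 3, 4, 11, 0, 10, 5, 9, 14, 17, 16, 2]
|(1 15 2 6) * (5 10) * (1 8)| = |(1 15 2 6 8)(5 10)| = 10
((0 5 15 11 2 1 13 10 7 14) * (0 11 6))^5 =(0 5 15 6)(1 11 7 13 2 14 10) =[5, 11, 14, 3, 4, 15, 0, 13, 8, 9, 1, 7, 12, 2, 10, 6]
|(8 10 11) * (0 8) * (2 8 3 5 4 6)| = 9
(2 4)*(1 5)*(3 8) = (1 5)(2 4)(3 8) = [0, 5, 4, 8, 2, 1, 6, 7, 3]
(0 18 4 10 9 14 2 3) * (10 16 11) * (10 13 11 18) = (0 10 9 14 2 3)(4 16 18)(11 13) = [10, 1, 3, 0, 16, 5, 6, 7, 8, 14, 9, 13, 12, 11, 2, 15, 18, 17, 4]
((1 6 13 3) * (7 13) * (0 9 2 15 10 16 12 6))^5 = (0 16 3 15 7 9 12 1 10 13 2 6) = [16, 10, 6, 15, 4, 5, 0, 9, 8, 12, 13, 11, 1, 2, 14, 7, 3]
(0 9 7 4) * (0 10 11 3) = (0 9 7 4 10 11 3) = [9, 1, 2, 0, 10, 5, 6, 4, 8, 7, 11, 3]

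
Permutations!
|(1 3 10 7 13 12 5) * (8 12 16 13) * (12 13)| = |(1 3 10 7 8 13 16 12 5)| = 9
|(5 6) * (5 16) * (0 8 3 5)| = 6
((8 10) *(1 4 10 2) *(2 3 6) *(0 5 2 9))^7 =(0 3 4 5 6 10 2 9 8 1) =[3, 0, 9, 4, 5, 6, 10, 7, 1, 8, 2]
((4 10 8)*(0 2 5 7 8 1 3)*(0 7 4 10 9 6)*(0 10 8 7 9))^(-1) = (0 4 5 2)(1 10 6 9 3) = [4, 10, 0, 1, 5, 2, 9, 7, 8, 3, 6]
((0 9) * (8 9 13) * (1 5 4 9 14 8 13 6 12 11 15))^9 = (15)(8 14) = [0, 1, 2, 3, 4, 5, 6, 7, 14, 9, 10, 11, 12, 13, 8, 15]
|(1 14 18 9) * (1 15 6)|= 6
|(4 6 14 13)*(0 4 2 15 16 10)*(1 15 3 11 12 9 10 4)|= 14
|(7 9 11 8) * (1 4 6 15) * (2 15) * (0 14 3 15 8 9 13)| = 22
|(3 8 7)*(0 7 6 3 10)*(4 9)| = 6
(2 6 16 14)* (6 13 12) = (2 13 12 6 16 14) = [0, 1, 13, 3, 4, 5, 16, 7, 8, 9, 10, 11, 6, 12, 2, 15, 14]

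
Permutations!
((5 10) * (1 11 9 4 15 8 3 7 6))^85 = (1 15 6 4 7 9 3 11 8)(5 10) = [0, 15, 2, 11, 7, 10, 4, 9, 1, 3, 5, 8, 12, 13, 14, 6]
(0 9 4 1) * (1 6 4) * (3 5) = [9, 0, 2, 5, 6, 3, 4, 7, 8, 1] = (0 9 1)(3 5)(4 6)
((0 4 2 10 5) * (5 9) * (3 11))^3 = (0 10)(2 5)(3 11)(4 9) = [10, 1, 5, 11, 9, 2, 6, 7, 8, 4, 0, 3]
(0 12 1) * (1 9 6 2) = (0 12 9 6 2 1) = [12, 0, 1, 3, 4, 5, 2, 7, 8, 6, 10, 11, 9]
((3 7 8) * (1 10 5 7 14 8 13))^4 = (1 13 7 5 10)(3 14 8) = [0, 13, 2, 14, 4, 10, 6, 5, 3, 9, 1, 11, 12, 7, 8]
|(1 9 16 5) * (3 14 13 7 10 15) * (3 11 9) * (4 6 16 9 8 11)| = |(1 3 14 13 7 10 15 4 6 16 5)(8 11)| = 22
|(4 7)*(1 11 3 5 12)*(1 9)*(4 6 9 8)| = |(1 11 3 5 12 8 4 7 6 9)| = 10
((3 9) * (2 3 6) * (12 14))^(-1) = (2 6 9 3)(12 14) = [0, 1, 6, 2, 4, 5, 9, 7, 8, 3, 10, 11, 14, 13, 12]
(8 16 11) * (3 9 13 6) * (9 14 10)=[0, 1, 2, 14, 4, 5, 3, 7, 16, 13, 9, 8, 12, 6, 10, 15, 11]=(3 14 10 9 13 6)(8 16 11)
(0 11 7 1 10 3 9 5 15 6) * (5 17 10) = [11, 5, 2, 9, 4, 15, 0, 1, 8, 17, 3, 7, 12, 13, 14, 6, 16, 10] = (0 11 7 1 5 15 6)(3 9 17 10)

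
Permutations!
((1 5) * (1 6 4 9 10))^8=[0, 6, 2, 3, 10, 4, 9, 7, 8, 1, 5]=(1 6 9)(4 10 5)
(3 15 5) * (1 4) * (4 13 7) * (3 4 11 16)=(1 13 7 11 16 3 15 5 4)=[0, 13, 2, 15, 1, 4, 6, 11, 8, 9, 10, 16, 12, 7, 14, 5, 3]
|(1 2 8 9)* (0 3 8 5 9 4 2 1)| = 7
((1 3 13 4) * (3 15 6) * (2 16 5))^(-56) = [0, 13, 16, 15, 3, 2, 1, 7, 8, 9, 10, 11, 12, 6, 14, 4, 5] = (1 13 6)(2 16 5)(3 15 4)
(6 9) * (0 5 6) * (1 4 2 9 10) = (0 5 6 10 1 4 2 9) = [5, 4, 9, 3, 2, 6, 10, 7, 8, 0, 1]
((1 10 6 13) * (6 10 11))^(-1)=(1 13 6 11)=[0, 13, 2, 3, 4, 5, 11, 7, 8, 9, 10, 1, 12, 6]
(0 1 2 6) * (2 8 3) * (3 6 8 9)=(0 1 9 3 2 8 6)=[1, 9, 8, 2, 4, 5, 0, 7, 6, 3]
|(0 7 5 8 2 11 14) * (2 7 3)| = 15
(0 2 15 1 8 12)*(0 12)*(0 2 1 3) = (0 1 8 2 15 3) = [1, 8, 15, 0, 4, 5, 6, 7, 2, 9, 10, 11, 12, 13, 14, 3]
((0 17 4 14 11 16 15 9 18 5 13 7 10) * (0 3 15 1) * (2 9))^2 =[4, 17, 18, 2, 11, 7, 6, 3, 8, 5, 15, 1, 12, 10, 16, 9, 0, 14, 13] =(0 4 11 1 17 14 16)(2 18 13 10 15 9 5 7 3)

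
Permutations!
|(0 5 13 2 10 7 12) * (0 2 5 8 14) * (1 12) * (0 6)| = |(0 8 14 6)(1 12 2 10 7)(5 13)| = 20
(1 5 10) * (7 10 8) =(1 5 8 7 10) =[0, 5, 2, 3, 4, 8, 6, 10, 7, 9, 1]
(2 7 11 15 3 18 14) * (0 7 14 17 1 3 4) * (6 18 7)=(0 6 18 17 1 3 7 11 15 4)(2 14)=[6, 3, 14, 7, 0, 5, 18, 11, 8, 9, 10, 15, 12, 13, 2, 4, 16, 1, 17]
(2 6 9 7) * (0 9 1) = (0 9 7 2 6 1) = [9, 0, 6, 3, 4, 5, 1, 2, 8, 7]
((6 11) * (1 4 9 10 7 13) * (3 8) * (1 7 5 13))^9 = (1 9 5 7 4 10 13)(3 8)(6 11) = [0, 9, 2, 8, 10, 7, 11, 4, 3, 5, 13, 6, 12, 1]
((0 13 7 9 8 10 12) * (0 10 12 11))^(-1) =[11, 1, 2, 3, 4, 5, 6, 13, 9, 7, 12, 10, 8, 0] =(0 11 10 12 8 9 7 13)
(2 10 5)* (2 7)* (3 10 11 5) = [0, 1, 11, 10, 4, 7, 6, 2, 8, 9, 3, 5] = (2 11 5 7)(3 10)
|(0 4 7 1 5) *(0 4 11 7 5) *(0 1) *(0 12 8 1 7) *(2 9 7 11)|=|(0 2 9 7 12 8 1 11)(4 5)|=8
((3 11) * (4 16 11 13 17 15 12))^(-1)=[0, 1, 2, 11, 12, 5, 6, 7, 8, 9, 10, 16, 15, 3, 14, 17, 4, 13]=(3 11 16 4 12 15 17 13)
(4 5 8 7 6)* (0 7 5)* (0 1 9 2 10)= (0 7 6 4 1 9 2 10)(5 8)= [7, 9, 10, 3, 1, 8, 4, 6, 5, 2, 0]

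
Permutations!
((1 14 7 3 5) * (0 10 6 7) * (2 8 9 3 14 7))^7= (0 5 2 14 3 6 7 9 10 1 8)= [5, 8, 14, 6, 4, 2, 7, 9, 0, 10, 1, 11, 12, 13, 3]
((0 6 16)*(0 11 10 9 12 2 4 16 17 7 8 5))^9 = (0 7)(2 16 10 12 4 11 9)(5 17)(6 8) = [7, 1, 16, 3, 11, 17, 8, 0, 6, 2, 12, 9, 4, 13, 14, 15, 10, 5]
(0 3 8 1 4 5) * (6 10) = (0 3 8 1 4 5)(6 10) = [3, 4, 2, 8, 5, 0, 10, 7, 1, 9, 6]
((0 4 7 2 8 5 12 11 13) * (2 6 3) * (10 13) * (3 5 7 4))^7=(0 12 8 13 5 2 10 6 3 11 7)=[12, 1, 10, 11, 4, 2, 3, 0, 13, 9, 6, 7, 8, 5]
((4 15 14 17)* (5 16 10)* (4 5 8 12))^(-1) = [0, 1, 2, 3, 12, 17, 6, 7, 10, 9, 16, 11, 8, 13, 15, 4, 5, 14] = (4 12 8 10 16 5 17 14 15)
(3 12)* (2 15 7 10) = (2 15 7 10)(3 12) = [0, 1, 15, 12, 4, 5, 6, 10, 8, 9, 2, 11, 3, 13, 14, 7]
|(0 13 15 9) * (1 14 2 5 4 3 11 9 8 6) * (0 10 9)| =12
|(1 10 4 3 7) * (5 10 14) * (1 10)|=|(1 14 5)(3 7 10 4)|=12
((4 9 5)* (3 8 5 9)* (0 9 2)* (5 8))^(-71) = [9, 1, 0, 5, 3, 4, 6, 7, 8, 2] = (0 9 2)(3 5 4)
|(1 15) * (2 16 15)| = 4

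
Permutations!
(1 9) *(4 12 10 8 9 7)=(1 7 4 12 10 8 9)=[0, 7, 2, 3, 12, 5, 6, 4, 9, 1, 8, 11, 10]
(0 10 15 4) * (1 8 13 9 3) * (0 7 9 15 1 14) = (0 10 1 8 13 15 4 7 9 3 14) = [10, 8, 2, 14, 7, 5, 6, 9, 13, 3, 1, 11, 12, 15, 0, 4]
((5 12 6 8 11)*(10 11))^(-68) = [0, 1, 2, 3, 4, 10, 5, 7, 12, 9, 6, 8, 11] = (5 10 6)(8 12 11)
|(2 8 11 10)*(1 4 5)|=|(1 4 5)(2 8 11 10)|=12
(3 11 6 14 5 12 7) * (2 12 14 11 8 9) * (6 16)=(2 12 7 3 8 9)(5 14)(6 11 16)=[0, 1, 12, 8, 4, 14, 11, 3, 9, 2, 10, 16, 7, 13, 5, 15, 6]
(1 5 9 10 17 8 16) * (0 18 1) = (0 18 1 5 9 10 17 8 16) = [18, 5, 2, 3, 4, 9, 6, 7, 16, 10, 17, 11, 12, 13, 14, 15, 0, 8, 1]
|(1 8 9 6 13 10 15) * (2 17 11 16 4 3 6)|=13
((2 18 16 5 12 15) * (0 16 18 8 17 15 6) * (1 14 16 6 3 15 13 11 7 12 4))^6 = (18)(1 14 16 5 4)(2 12 13)(3 11 8)(7 17 15) = [0, 14, 12, 11, 1, 4, 6, 17, 3, 9, 10, 8, 13, 2, 16, 7, 5, 15, 18]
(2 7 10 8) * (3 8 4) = (2 7 10 4 3 8) = [0, 1, 7, 8, 3, 5, 6, 10, 2, 9, 4]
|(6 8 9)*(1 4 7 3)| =|(1 4 7 3)(6 8 9)| =12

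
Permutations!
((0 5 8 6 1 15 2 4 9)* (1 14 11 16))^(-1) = (0 9 4 2 15 1 16 11 14 6 8 5) = [9, 16, 15, 3, 2, 0, 8, 7, 5, 4, 10, 14, 12, 13, 6, 1, 11]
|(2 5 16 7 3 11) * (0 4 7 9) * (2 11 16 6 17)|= 12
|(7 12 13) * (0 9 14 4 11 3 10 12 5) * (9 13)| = 28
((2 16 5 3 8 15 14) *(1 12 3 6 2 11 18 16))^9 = [0, 5, 16, 2, 4, 11, 18, 7, 1, 9, 10, 8, 6, 13, 3, 12, 14, 17, 15] = (1 5 11 8)(2 16 14 3)(6 18 15 12)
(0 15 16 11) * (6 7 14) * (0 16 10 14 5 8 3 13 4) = (0 15 10 14 6 7 5 8 3 13 4)(11 16) = [15, 1, 2, 13, 0, 8, 7, 5, 3, 9, 14, 16, 12, 4, 6, 10, 11]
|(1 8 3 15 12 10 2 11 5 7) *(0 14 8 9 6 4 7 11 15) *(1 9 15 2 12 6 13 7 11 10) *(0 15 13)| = 15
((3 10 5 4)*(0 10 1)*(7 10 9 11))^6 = (0 4 7)(1 5 11)(3 10 9) = [4, 5, 2, 10, 7, 11, 6, 0, 8, 3, 9, 1]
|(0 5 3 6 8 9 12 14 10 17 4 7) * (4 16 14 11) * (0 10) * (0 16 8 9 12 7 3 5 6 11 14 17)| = 15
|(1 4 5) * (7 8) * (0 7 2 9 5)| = 8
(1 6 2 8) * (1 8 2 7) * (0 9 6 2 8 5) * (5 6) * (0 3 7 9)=(1 2 8 6 9 5 3 7)=[0, 2, 8, 7, 4, 3, 9, 1, 6, 5]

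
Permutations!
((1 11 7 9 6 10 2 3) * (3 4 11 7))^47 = (1 9 10 4 3 7 6 2 11) = [0, 9, 11, 7, 3, 5, 2, 6, 8, 10, 4, 1]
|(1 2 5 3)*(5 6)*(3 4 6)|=3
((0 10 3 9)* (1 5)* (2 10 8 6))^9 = (0 6 10 9 8 2 3)(1 5) = [6, 5, 3, 0, 4, 1, 10, 7, 2, 8, 9]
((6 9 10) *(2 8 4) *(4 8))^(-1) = (2 4)(6 10 9) = [0, 1, 4, 3, 2, 5, 10, 7, 8, 6, 9]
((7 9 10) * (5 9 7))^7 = (5 9 10) = [0, 1, 2, 3, 4, 9, 6, 7, 8, 10, 5]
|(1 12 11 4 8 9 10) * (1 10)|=6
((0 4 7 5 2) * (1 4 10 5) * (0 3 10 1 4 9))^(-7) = (0 9 1)(2 3 10 5)(4 7) = [9, 0, 3, 10, 7, 2, 6, 4, 8, 1, 5]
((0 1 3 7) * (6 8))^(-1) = (0 7 3 1)(6 8) = [7, 0, 2, 1, 4, 5, 8, 3, 6]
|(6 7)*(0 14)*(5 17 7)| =4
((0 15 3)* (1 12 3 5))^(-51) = (0 1)(3 5)(12 15) = [1, 0, 2, 5, 4, 3, 6, 7, 8, 9, 10, 11, 15, 13, 14, 12]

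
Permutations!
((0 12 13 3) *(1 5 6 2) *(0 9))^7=[13, 2, 6, 0, 4, 1, 5, 7, 8, 12, 10, 11, 3, 9]=(0 13 9 12 3)(1 2 6 5)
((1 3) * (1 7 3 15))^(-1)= (1 15)(3 7)= [0, 15, 2, 7, 4, 5, 6, 3, 8, 9, 10, 11, 12, 13, 14, 1]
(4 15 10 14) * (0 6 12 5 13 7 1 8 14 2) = (0 6 12 5 13 7 1 8 14 4 15 10 2) = [6, 8, 0, 3, 15, 13, 12, 1, 14, 9, 2, 11, 5, 7, 4, 10]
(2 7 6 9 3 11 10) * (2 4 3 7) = [0, 1, 2, 11, 3, 5, 9, 6, 8, 7, 4, 10] = (3 11 10 4)(6 9 7)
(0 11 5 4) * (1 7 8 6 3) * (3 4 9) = (0 11 5 9 3 1 7 8 6 4) = [11, 7, 2, 1, 0, 9, 4, 8, 6, 3, 10, 5]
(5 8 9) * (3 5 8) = (3 5)(8 9) = [0, 1, 2, 5, 4, 3, 6, 7, 9, 8]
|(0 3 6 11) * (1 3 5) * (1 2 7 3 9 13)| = 21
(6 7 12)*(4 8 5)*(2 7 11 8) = (2 7 12 6 11 8 5 4) = [0, 1, 7, 3, 2, 4, 11, 12, 5, 9, 10, 8, 6]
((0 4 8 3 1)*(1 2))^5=(0 1 2 3 8 4)=[1, 2, 3, 8, 0, 5, 6, 7, 4]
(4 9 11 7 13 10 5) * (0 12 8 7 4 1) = (0 12 8 7 13 10 5 1)(4 9 11) = [12, 0, 2, 3, 9, 1, 6, 13, 7, 11, 5, 4, 8, 10]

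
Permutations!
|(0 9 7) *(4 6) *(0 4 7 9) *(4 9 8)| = |(4 6 7 9 8)| = 5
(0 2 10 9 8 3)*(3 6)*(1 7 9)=(0 2 10 1 7 9 8 6 3)=[2, 7, 10, 0, 4, 5, 3, 9, 6, 8, 1]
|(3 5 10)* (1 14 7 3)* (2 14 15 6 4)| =|(1 15 6 4 2 14 7 3 5 10)| =10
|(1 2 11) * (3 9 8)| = |(1 2 11)(3 9 8)| = 3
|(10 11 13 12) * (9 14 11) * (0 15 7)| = 6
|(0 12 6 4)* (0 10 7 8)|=7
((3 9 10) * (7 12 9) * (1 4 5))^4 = (1 4 5)(3 10 9 12 7) = [0, 4, 2, 10, 5, 1, 6, 3, 8, 12, 9, 11, 7]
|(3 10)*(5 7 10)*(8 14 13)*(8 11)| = |(3 5 7 10)(8 14 13 11)| = 4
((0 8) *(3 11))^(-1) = (0 8)(3 11) = [8, 1, 2, 11, 4, 5, 6, 7, 0, 9, 10, 3]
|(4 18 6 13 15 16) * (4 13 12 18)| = 3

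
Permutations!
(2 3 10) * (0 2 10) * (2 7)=(10)(0 7 2 3)=[7, 1, 3, 0, 4, 5, 6, 2, 8, 9, 10]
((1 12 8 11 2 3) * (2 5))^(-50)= (1 3 2 5 11 8 12)= [0, 3, 5, 2, 4, 11, 6, 7, 12, 9, 10, 8, 1]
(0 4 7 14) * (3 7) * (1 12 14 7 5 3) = [4, 12, 2, 5, 1, 3, 6, 7, 8, 9, 10, 11, 14, 13, 0] = (0 4 1 12 14)(3 5)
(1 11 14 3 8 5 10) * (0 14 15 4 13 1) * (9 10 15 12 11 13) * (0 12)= (0 14 3 8 5 15 4 9 10 12 11)(1 13)= [14, 13, 2, 8, 9, 15, 6, 7, 5, 10, 12, 0, 11, 1, 3, 4]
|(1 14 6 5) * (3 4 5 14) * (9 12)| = 4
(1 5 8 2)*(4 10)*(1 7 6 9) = [0, 5, 7, 3, 10, 8, 9, 6, 2, 1, 4] = (1 5 8 2 7 6 9)(4 10)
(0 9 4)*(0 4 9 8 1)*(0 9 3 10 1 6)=(0 8 6)(1 9 3 10)=[8, 9, 2, 10, 4, 5, 0, 7, 6, 3, 1]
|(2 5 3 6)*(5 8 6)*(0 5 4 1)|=15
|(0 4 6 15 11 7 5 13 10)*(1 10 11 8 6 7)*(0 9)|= |(0 4 7 5 13 11 1 10 9)(6 15 8)|= 9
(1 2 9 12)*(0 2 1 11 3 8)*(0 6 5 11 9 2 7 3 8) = (0 7 3)(5 11 8 6)(9 12) = [7, 1, 2, 0, 4, 11, 5, 3, 6, 12, 10, 8, 9]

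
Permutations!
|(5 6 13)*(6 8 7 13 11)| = |(5 8 7 13)(6 11)| = 4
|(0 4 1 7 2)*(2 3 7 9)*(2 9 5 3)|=7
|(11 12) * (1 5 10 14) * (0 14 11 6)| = 8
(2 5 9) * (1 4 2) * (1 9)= (9)(1 4 2 5)= [0, 4, 5, 3, 2, 1, 6, 7, 8, 9]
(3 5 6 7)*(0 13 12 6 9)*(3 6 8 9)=(0 13 12 8 9)(3 5)(6 7)=[13, 1, 2, 5, 4, 3, 7, 6, 9, 0, 10, 11, 8, 12]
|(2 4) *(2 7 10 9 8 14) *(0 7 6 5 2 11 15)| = |(0 7 10 9 8 14 11 15)(2 4 6 5)| = 8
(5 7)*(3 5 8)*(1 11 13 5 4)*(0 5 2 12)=[5, 11, 12, 4, 1, 7, 6, 8, 3, 9, 10, 13, 0, 2]=(0 5 7 8 3 4 1 11 13 2 12)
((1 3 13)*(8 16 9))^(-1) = [0, 13, 2, 1, 4, 5, 6, 7, 9, 16, 10, 11, 12, 3, 14, 15, 8] = (1 13 3)(8 9 16)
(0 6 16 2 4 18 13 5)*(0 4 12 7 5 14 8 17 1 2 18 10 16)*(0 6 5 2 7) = [5, 7, 12, 3, 10, 4, 6, 2, 17, 9, 16, 11, 0, 14, 8, 15, 18, 1, 13] = (0 5 4 10 16 18 13 14 8 17 1 7 2 12)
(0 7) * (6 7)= (0 6 7)= [6, 1, 2, 3, 4, 5, 7, 0]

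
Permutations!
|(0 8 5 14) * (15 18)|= 4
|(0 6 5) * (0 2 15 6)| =4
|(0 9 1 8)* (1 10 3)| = |(0 9 10 3 1 8)| = 6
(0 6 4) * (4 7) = (0 6 7 4) = [6, 1, 2, 3, 0, 5, 7, 4]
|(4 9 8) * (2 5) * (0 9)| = 4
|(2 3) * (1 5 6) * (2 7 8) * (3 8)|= |(1 5 6)(2 8)(3 7)|= 6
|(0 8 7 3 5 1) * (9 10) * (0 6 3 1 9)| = |(0 8 7 1 6 3 5 9 10)| = 9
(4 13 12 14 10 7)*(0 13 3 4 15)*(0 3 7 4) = (0 13 12 14 10 4 7 15 3) = [13, 1, 2, 0, 7, 5, 6, 15, 8, 9, 4, 11, 14, 12, 10, 3]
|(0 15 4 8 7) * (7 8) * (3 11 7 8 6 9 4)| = 20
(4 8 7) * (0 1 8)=(0 1 8 7 4)=[1, 8, 2, 3, 0, 5, 6, 4, 7]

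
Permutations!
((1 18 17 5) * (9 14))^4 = [0, 1, 2, 3, 4, 5, 6, 7, 8, 9, 10, 11, 12, 13, 14, 15, 16, 17, 18] = (18)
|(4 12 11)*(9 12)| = 4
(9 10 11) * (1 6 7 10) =(1 6 7 10 11 9) =[0, 6, 2, 3, 4, 5, 7, 10, 8, 1, 11, 9]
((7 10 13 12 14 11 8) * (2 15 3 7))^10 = (15) = [0, 1, 2, 3, 4, 5, 6, 7, 8, 9, 10, 11, 12, 13, 14, 15]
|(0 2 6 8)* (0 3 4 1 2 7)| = |(0 7)(1 2 6 8 3 4)| = 6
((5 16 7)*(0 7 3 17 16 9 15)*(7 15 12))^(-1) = (0 15)(3 16 17)(5 7 12 9) = [15, 1, 2, 16, 4, 7, 6, 12, 8, 5, 10, 11, 9, 13, 14, 0, 17, 3]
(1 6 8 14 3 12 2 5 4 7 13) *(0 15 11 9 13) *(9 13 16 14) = (0 15 11 13 1 6 8 9 16 14 3 12 2 5 4 7) = [15, 6, 5, 12, 7, 4, 8, 0, 9, 16, 10, 13, 2, 1, 3, 11, 14]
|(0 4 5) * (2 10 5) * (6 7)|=|(0 4 2 10 5)(6 7)|=10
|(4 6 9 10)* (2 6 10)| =6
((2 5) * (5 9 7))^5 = (2 9 7 5) = [0, 1, 9, 3, 4, 2, 6, 5, 8, 7]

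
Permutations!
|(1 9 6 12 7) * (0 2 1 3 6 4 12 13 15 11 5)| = 13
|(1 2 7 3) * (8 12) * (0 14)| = |(0 14)(1 2 7 3)(8 12)| = 4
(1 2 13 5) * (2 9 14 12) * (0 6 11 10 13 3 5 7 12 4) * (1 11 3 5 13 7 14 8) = (0 6 3 13 14 4)(1 9 8)(2 5 11 10 7 12) = [6, 9, 5, 13, 0, 11, 3, 12, 1, 8, 7, 10, 2, 14, 4]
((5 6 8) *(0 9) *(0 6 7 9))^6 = (5 7 9 6 8) = [0, 1, 2, 3, 4, 7, 8, 9, 5, 6]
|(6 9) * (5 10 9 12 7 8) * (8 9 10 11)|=12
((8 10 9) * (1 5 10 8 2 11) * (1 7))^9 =[0, 10, 7, 3, 4, 9, 6, 5, 8, 11, 2, 1] =(1 10 2 7 5 9 11)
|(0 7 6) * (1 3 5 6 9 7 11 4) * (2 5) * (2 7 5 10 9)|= 11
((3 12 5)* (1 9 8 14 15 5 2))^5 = (1 5 9 3 8 12 14 2 15) = [0, 5, 15, 8, 4, 9, 6, 7, 12, 3, 10, 11, 14, 13, 2, 1]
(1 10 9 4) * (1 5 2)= [0, 10, 1, 3, 5, 2, 6, 7, 8, 4, 9]= (1 10 9 4 5 2)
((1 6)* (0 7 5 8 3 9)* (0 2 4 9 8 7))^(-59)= (1 6)(2 4 9)(3 8)(5 7)= [0, 6, 4, 8, 9, 7, 1, 5, 3, 2]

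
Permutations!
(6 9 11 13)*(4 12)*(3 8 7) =(3 8 7)(4 12)(6 9 11 13) =[0, 1, 2, 8, 12, 5, 9, 3, 7, 11, 10, 13, 4, 6]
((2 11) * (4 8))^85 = (2 11)(4 8) = [0, 1, 11, 3, 8, 5, 6, 7, 4, 9, 10, 2]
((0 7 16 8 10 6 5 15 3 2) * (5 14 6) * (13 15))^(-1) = (0 2 3 15 13 5 10 8 16 7)(6 14) = [2, 1, 3, 15, 4, 10, 14, 0, 16, 9, 8, 11, 12, 5, 6, 13, 7]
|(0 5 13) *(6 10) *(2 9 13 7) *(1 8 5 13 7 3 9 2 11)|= |(0 13)(1 8 5 3 9 7 11)(6 10)|= 14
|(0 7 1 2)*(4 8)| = |(0 7 1 2)(4 8)| = 4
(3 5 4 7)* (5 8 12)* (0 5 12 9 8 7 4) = [5, 1, 2, 7, 4, 0, 6, 3, 9, 8, 10, 11, 12] = (12)(0 5)(3 7)(8 9)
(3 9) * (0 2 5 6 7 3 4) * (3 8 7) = (0 2 5 6 3 9 4)(7 8) = [2, 1, 5, 9, 0, 6, 3, 8, 7, 4]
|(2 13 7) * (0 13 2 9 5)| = |(0 13 7 9 5)| = 5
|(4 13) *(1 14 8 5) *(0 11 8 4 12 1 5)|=|(0 11 8)(1 14 4 13 12)|=15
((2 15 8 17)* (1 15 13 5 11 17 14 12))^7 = (1 8 12 15 14)(2 5 17 13 11) = [0, 8, 5, 3, 4, 17, 6, 7, 12, 9, 10, 2, 15, 11, 1, 14, 16, 13]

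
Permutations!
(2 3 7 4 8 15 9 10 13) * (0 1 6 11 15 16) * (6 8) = (0 1 8 16)(2 3 7 4 6 11 15 9 10 13) = [1, 8, 3, 7, 6, 5, 11, 4, 16, 10, 13, 15, 12, 2, 14, 9, 0]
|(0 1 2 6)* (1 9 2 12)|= |(0 9 2 6)(1 12)|= 4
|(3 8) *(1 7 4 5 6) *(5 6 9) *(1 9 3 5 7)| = 12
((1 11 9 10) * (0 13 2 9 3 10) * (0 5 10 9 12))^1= (0 13 2 12)(1 11 3 9 5 10)= [13, 11, 12, 9, 4, 10, 6, 7, 8, 5, 1, 3, 0, 2]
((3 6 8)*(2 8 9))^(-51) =(2 9 6 3 8) =[0, 1, 9, 8, 4, 5, 3, 7, 2, 6]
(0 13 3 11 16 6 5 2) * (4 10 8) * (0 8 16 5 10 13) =(2 8 4 13 3 11 5)(6 10 16) =[0, 1, 8, 11, 13, 2, 10, 7, 4, 9, 16, 5, 12, 3, 14, 15, 6]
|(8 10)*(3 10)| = |(3 10 8)| = 3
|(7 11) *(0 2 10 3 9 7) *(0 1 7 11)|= 8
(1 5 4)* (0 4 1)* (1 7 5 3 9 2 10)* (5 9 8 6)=(0 4)(1 3 8 6 5 7 9 2 10)=[4, 3, 10, 8, 0, 7, 5, 9, 6, 2, 1]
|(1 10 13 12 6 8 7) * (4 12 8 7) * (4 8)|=7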